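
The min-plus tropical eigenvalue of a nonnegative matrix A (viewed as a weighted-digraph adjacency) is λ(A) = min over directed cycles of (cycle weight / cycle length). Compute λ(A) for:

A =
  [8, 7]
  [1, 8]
λ(A) = 4

Enumerate directed cycles and compute their means (weight / length). Sample:
  cycle 0 → 0: weight = 8, length = 1, mean = 8/1 ≈ 8.000
  cycle 1 → 1: weight = 8, length = 1, mean = 8/1 ≈ 8.000
  cycle 0 → 1 → 0: weight = 8, length = 2, mean = 8/2 ≈ 4.000
  cycle 1 → 0 → 1: weight = 8, length = 2, mean = 8/2 ≈ 4.000
Minimum mean = 4.000, attained e.g. along the cycle 0 → 1 → 0 with weight 8 and length 2. So λ(A) = 8/2 = 4.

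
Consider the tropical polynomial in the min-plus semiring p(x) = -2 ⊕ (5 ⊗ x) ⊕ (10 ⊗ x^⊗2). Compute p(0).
p(0) = -2

A tropical monomial a ⊗ x^⊗i evaluates to a + i · x. Evaluating each term at x = 0:
  Term 0 contributes -2 + 0 · 0 = -2
  Term 1 contributes 5 + 1 · 0 = 5
  Term 2 contributes 10 + 2 · 0 = 10
p(0) = ⊕ of these = min[-2, 5, 10] = -2.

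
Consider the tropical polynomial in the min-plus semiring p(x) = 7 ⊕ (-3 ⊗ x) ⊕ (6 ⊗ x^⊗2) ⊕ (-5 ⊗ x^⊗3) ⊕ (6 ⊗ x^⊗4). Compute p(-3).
p(-3) = -14

A tropical monomial a ⊗ x^⊗i evaluates to a + i · x. Evaluating each term at x = -3:
  Term 0 contributes 7 + 0 · -3 = 7
  Term 1 contributes -3 + 1 · -3 = -6
  Term 2 contributes 6 + 2 · -3 = 0
  Term 3 contributes -5 + 3 · -3 = -14
  Term 4 contributes 6 + 4 · -3 = -6
p(-3) = ⊕ of these = min[7, -6, 0, -14, -6] = -14.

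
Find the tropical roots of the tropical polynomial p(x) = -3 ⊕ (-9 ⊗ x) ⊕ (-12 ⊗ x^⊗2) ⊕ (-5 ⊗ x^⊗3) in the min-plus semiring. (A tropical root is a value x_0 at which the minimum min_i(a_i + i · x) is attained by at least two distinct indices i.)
Roots: {-7, 3, 6}

Each tropical root is a break point of the lower envelope of the lines y = a_i + i · x (there are 4 lines, with slopes 0, 1, ..., 3). Only the lines that attain the minimum somewhere contribute to roots; other lines are dominated. Here the surviving (envelope) indices are i = 3, i = 2, i = 1, i = 0.
Intersections between consecutive envelope lines give the roots: for adjacent envelope indices i < j the intersection is x = (a_i − a_j) / (j − i). Reading off the sorted break points: {-7, 3, 6}.
Verification: at each break x_0, at least two indices attain the minimum of min_i(a_i + i · x_0).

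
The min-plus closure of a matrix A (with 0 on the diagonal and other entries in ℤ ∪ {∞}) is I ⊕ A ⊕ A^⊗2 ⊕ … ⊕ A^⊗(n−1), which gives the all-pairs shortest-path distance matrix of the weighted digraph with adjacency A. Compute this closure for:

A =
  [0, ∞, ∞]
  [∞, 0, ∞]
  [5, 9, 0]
Closure =
  [0, ∞, ∞]
  [∞, 0, ∞]
  [5, 9, 0]

This is the Floyd-Warshall all-pairs shortest-path computation. For each intermediate vertex k = 0, 1, …, 2, update dist[i][j] ← min(dist[i][j], dist[i][k] + dist[k][j]). The final matrix gives, for each (i, j), the minimum total weight of any directed path from i to j (possibly empty when i = j).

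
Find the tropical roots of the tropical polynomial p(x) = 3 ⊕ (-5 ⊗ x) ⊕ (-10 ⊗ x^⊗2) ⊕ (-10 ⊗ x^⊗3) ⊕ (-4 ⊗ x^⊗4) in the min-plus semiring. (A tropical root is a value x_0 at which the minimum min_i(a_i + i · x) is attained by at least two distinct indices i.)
Roots: {-6, 0, 5, 8}

Each tropical root is a break point of the lower envelope of the lines y = a_i + i · x (there are 5 lines, with slopes 0, 1, ..., 4). Only the lines that attain the minimum somewhere contribute to roots; other lines are dominated. Here the surviving (envelope) indices are i = 4, i = 3, i = 2, i = 1, i = 0.
Intersections between consecutive envelope lines give the roots: for adjacent envelope indices i < j the intersection is x = (a_i − a_j) / (j − i). Reading off the sorted break points: {-6, 0, 5, 8}.
Verification: at each break x_0, at least two indices attain the minimum of min_i(a_i + i · x_0).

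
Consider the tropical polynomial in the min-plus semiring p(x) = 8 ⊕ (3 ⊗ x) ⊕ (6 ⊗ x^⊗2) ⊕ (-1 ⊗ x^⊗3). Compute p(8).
p(8) = 8

A tropical monomial a ⊗ x^⊗i evaluates to a + i · x. Evaluating each term at x = 8:
  Term 0 contributes 8 + 0 · 8 = 8
  Term 1 contributes 3 + 1 · 8 = 11
  Term 2 contributes 6 + 2 · 8 = 22
  Term 3 contributes -1 + 3 · 8 = 23
p(8) = ⊕ of these = min[8, 11, 22, 23] = 8.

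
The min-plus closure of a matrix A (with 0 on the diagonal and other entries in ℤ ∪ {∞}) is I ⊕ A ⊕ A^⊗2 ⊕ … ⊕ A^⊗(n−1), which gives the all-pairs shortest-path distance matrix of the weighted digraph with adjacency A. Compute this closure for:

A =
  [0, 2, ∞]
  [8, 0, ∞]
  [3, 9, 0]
Closure =
  [0, 2, ∞]
  [8, 0, ∞]
  [3, 5, 0]

This is the Floyd-Warshall all-pairs shortest-path computation. For each intermediate vertex k = 0, 1, …, 2, update dist[i][j] ← min(dist[i][j], dist[i][k] + dist[k][j]). The final matrix gives, for each (i, j), the minimum total weight of any directed path from i to j (possibly empty when i = j).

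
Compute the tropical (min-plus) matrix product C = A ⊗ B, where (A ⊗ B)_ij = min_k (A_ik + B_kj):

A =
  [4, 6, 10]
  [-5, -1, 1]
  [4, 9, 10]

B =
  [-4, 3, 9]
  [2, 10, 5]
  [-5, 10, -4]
A ⊗ B =
  [0, 7, 6]
  [-9, -2, -3]
  [0, 7, 6]

Apply the min-plus product entry-by-entry:
  C[0][0] = min over k of (A[0][0] + B[0][0] = 4 + -4 = 0, A[0][1] + B[1][0] = 6 + 2 = 8, A[0][2] + B[2][0] = 10 + -5 = 5) = 0 (attained at k = 0)
  C[0][1] = min over k of (A[0][0] + B[0][1] = 4 + 3 = 7, A[0][1] + B[1][1] = 6 + 10 = 16, A[0][2] + B[2][1] = 10 + 10 = 20) = 7 (attained at k = 0)
  C[0][2] = min over k of (A[0][0] + B[0][2] = 4 + 9 = 13, A[0][1] + B[1][2] = 6 + 5 = 11, A[0][2] + B[2][2] = 10 + -4 = 6) = 6 (attained at k = 2)
  C[1][0] = min over k of (A[1][0] + B[0][0] = -5 + -4 = -9, A[1][1] + B[1][0] = -1 + 2 = 1, A[1][2] + B[2][0] = 1 + -5 = -4) = -9 (attained at k = 0)
  C[1][1] = min over k of (A[1][0] + B[0][1] = -5 + 3 = -2, A[1][1] + B[1][1] = -1 + 10 = 9, A[1][2] + B[2][1] = 1 + 10 = 11) = -2 (attained at k = 0)
  C[1][2] = min over k of (A[1][0] + B[0][2] = -5 + 9 = 4, A[1][1] + B[1][2] = -1 + 5 = 4, A[1][2] + B[2][2] = 1 + -4 = -3) = -3 (attained at k = 2)
  C[2][0] = min over k of (A[2][0] + B[0][0] = 4 + -4 = 0, A[2][1] + B[1][0] = 9 + 2 = 11, A[2][2] + B[2][0] = 10 + -5 = 5) = 0 (attained at k = 0)
  C[2][1] = min over k of (A[2][0] + B[0][1] = 4 + 3 = 7, A[2][1] + B[1][1] = 9 + 10 = 19, A[2][2] + B[2][1] = 10 + 10 = 20) = 7 (attained at k = 0)
  C[2][2] = min over k of (A[2][0] + B[0][2] = 4 + 9 = 13, A[2][1] + B[1][2] = 9 + 5 = 14, A[2][2] + B[2][2] = 10 + -4 = 6) = 6 (attained at k = 2)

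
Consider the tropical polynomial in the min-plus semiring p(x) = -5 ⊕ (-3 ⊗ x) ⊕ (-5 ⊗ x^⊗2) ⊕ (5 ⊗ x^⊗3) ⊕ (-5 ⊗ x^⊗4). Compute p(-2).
p(-2) = -13

A tropical monomial a ⊗ x^⊗i evaluates to a + i · x. Evaluating each term at x = -2:
  Term 0 contributes -5 + 0 · -2 = -5
  Term 1 contributes -3 + 1 · -2 = -5
  Term 2 contributes -5 + 2 · -2 = -9
  Term 3 contributes 5 + 3 · -2 = -1
  Term 4 contributes -5 + 4 · -2 = -13
p(-2) = ⊕ of these = min[-5, -5, -9, -1, -13] = -13.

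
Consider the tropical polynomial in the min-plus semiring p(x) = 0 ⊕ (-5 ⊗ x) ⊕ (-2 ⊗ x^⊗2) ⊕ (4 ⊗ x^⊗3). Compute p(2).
p(2) = -3

A tropical monomial a ⊗ x^⊗i evaluates to a + i · x. Evaluating each term at x = 2:
  Term 0 contributes 0 + 0 · 2 = 0
  Term 1 contributes -5 + 1 · 2 = -3
  Term 2 contributes -2 + 2 · 2 = 2
  Term 3 contributes 4 + 3 · 2 = 10
p(2) = ⊕ of these = min[0, -3, 2, 10] = -3.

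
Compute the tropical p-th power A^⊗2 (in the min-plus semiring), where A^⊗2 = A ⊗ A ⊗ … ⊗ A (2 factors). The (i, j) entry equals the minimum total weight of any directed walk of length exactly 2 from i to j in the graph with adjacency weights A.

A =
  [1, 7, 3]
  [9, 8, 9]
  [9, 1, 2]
A^⊗2 =
  [2, 4, 4]
  [10, 10, 11]
  [10, 3, 4]

Each entry (A^⊗2)_ij equals the minimum over all length-2 walks i = v_0 → v_1 → … → v_2 = j of Σ_t A[v_t][v_{t+1}]. For example, for (i, j) = (0, 2) we minimise over 3 possible intermediate vertex sequences; the minimum is 4, attained along the walk 0 → 0 → 2.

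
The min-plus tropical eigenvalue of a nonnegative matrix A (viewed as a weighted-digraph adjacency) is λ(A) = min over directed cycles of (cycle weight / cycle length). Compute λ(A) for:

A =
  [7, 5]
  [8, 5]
λ(A) = 5

Enumerate directed cycles and compute their means (weight / length). Sample:
  cycle 0 → 0: weight = 7, length = 1, mean = 7/1 ≈ 7.000
  cycle 1 → 1: weight = 5, length = 1, mean = 5/1 ≈ 5.000
  cycle 0 → 1 → 0: weight = 13, length = 2, mean = 13/2 ≈ 6.500
  cycle 1 → 0 → 1: weight = 13, length = 2, mean = 13/2 ≈ 6.500
Minimum mean = 5.000, attained e.g. along the cycle 1 → 1 with weight 5 and length 1. So λ(A) = 5/1 = 5.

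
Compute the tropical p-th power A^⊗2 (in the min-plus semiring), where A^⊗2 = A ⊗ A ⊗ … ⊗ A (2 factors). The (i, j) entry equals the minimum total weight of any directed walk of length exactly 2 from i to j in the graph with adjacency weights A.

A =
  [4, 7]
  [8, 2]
A^⊗2 =
  [8, 9]
  [10, 4]

Each entry (A^⊗2)_ij equals the minimum over all length-2 walks i = v_0 → v_1 → … → v_2 = j of Σ_t A[v_t][v_{t+1}]. For example, for (i, j) = (0, 1) we minimise over 2 possible intermediate vertex sequences; the minimum is 9, attained along the walk 0 → 1 → 1.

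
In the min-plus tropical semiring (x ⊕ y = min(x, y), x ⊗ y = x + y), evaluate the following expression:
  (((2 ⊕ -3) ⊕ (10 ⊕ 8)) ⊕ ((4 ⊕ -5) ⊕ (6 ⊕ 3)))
(((2 ⊕ -3) ⊕ (10 ⊕ 8)) ⊕ ((4 ⊕ -5) ⊕ (6 ⊕ 3))) = -5

Expand innermost to outermost. Recall ⊕ takes the minimum of its arguments and ⊗ takes their sum. Working out the expression (((2 ⊕ -3) ⊕ (10 ⊕ 8)) ⊕ ((4 ⊕ -5) ⊕ (6 ⊕ 3))) gives -5.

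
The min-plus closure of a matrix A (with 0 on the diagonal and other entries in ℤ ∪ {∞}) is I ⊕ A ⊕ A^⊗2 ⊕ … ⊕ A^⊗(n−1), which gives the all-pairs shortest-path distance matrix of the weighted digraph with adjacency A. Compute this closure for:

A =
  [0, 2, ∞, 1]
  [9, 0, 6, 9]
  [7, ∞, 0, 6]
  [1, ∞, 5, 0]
Closure =
  [0, 2, 6, 1]
  [9, 0, 6, 9]
  [7, 9, 0, 6]
  [1, 3, 5, 0]

This is the Floyd-Warshall all-pairs shortest-path computation. For each intermediate vertex k = 0, 1, …, 3, update dist[i][j] ← min(dist[i][j], dist[i][k] + dist[k][j]). The final matrix gives, for each (i, j), the minimum total weight of any directed path from i to j (possibly empty when i = j).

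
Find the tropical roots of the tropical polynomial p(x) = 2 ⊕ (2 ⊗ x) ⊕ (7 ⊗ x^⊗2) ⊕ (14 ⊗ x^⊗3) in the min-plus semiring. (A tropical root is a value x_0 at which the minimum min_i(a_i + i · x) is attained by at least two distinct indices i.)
Roots: {-7, -5, 0}

Each tropical root is a break point of the lower envelope of the lines y = a_i + i · x (there are 4 lines, with slopes 0, 1, ..., 3). Only the lines that attain the minimum somewhere contribute to roots; other lines are dominated. Here the surviving (envelope) indices are i = 3, i = 2, i = 1, i = 0.
Intersections between consecutive envelope lines give the roots: for adjacent envelope indices i < j the intersection is x = (a_i − a_j) / (j − i). Reading off the sorted break points: {-7, -5, 0}.
Verification: at each break x_0, at least two indices attain the minimum of min_i(a_i + i · x_0).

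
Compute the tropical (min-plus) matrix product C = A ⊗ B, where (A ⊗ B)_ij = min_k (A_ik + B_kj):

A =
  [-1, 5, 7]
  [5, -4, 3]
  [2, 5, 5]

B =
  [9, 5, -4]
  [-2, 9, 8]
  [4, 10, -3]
A ⊗ B =
  [3, 4, -5]
  [-6, 5, 0]
  [3, 7, -2]

Apply the min-plus product entry-by-entry:
  C[0][0] = min over k of (A[0][0] + B[0][0] = -1 + 9 = 8, A[0][1] + B[1][0] = 5 + -2 = 3, A[0][2] + B[2][0] = 7 + 4 = 11) = 3 (attained at k = 1)
  C[0][1] = min over k of (A[0][0] + B[0][1] = -1 + 5 = 4, A[0][1] + B[1][1] = 5 + 9 = 14, A[0][2] + B[2][1] = 7 + 10 = 17) = 4 (attained at k = 0)
  C[0][2] = min over k of (A[0][0] + B[0][2] = -1 + -4 = -5, A[0][1] + B[1][2] = 5 + 8 = 13, A[0][2] + B[2][2] = 7 + -3 = 4) = -5 (attained at k = 0)
  C[1][0] = min over k of (A[1][0] + B[0][0] = 5 + 9 = 14, A[1][1] + B[1][0] = -4 + -2 = -6, A[1][2] + B[2][0] = 3 + 4 = 7) = -6 (attained at k = 1)
  C[1][1] = min over k of (A[1][0] + B[0][1] = 5 + 5 = 10, A[1][1] + B[1][1] = -4 + 9 = 5, A[1][2] + B[2][1] = 3 + 10 = 13) = 5 (attained at k = 1)
  C[1][2] = min over k of (A[1][0] + B[0][2] = 5 + -4 = 1, A[1][1] + B[1][2] = -4 + 8 = 4, A[1][2] + B[2][2] = 3 + -3 = 0) = 0 (attained at k = 2)
  C[2][0] = min over k of (A[2][0] + B[0][0] = 2 + 9 = 11, A[2][1] + B[1][0] = 5 + -2 = 3, A[2][2] + B[2][0] = 5 + 4 = 9) = 3 (attained at k = 1)
  C[2][1] = min over k of (A[2][0] + B[0][1] = 2 + 5 = 7, A[2][1] + B[1][1] = 5 + 9 = 14, A[2][2] + B[2][1] = 5 + 10 = 15) = 7 (attained at k = 0)
  C[2][2] = min over k of (A[2][0] + B[0][2] = 2 + -4 = -2, A[2][1] + B[1][2] = 5 + 8 = 13, A[2][2] + B[2][2] = 5 + -3 = 2) = -2 (attained at k = 0)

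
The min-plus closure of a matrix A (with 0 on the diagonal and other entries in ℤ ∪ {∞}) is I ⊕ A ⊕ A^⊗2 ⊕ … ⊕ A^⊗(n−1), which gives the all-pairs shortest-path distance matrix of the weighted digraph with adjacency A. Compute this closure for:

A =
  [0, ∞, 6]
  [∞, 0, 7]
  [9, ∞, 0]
Closure =
  [0, ∞, 6]
  [16, 0, 7]
  [9, ∞, 0]

This is the Floyd-Warshall all-pairs shortest-path computation. For each intermediate vertex k = 0, 1, …, 2, update dist[i][j] ← min(dist[i][j], dist[i][k] + dist[k][j]). The final matrix gives, for each (i, j), the minimum total weight of any directed path from i to j (possibly empty when i = j).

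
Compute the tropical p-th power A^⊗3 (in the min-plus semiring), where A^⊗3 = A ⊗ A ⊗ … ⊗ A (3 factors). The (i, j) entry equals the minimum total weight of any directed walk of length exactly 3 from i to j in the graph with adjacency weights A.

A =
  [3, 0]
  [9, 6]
A^⊗3 =
  [9, 6]
  [15, 12]

Each entry (A^⊗3)_ij equals the minimum over all length-3 walks i = v_0 → v_1 → … → v_3 = j of Σ_t A[v_t][v_{t+1}]. For example, for (i, j) = (0, 1) we minimise over 4 possible intermediate vertex sequences; the minimum is 6, attained along the walk 0 → 0 → 0 → 1.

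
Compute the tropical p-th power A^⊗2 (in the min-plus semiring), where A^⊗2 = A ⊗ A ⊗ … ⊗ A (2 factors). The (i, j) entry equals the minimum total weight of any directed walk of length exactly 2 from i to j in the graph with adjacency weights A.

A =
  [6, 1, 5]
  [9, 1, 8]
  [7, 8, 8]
A^⊗2 =
  [10, 2, 9]
  [10, 2, 9]
  [13, 8, 12]

Each entry (A^⊗2)_ij equals the minimum over all length-2 walks i = v_0 → v_1 → … → v_2 = j of Σ_t A[v_t][v_{t+1}]. For example, for (i, j) = (0, 2) we minimise over 3 possible intermediate vertex sequences; the minimum is 9, attained along the walk 0 → 1 → 2.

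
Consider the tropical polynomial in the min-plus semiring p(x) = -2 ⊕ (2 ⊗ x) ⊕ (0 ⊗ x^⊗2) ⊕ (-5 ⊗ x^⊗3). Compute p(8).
p(8) = -2

A tropical monomial a ⊗ x^⊗i evaluates to a + i · x. Evaluating each term at x = 8:
  Term 0 contributes -2 + 0 · 8 = -2
  Term 1 contributes 2 + 1 · 8 = 10
  Term 2 contributes 0 + 2 · 8 = 16
  Term 3 contributes -5 + 3 · 8 = 19
p(8) = ⊕ of these = min[-2, 10, 16, 19] = -2.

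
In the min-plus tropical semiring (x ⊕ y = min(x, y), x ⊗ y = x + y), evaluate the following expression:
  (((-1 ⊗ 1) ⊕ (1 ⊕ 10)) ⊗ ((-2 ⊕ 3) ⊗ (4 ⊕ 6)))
(((-1 ⊗ 1) ⊕ (1 ⊕ 10)) ⊗ ((-2 ⊕ 3) ⊗ (4 ⊕ 6))) = 2

Expand innermost to outermost. Recall ⊕ takes the minimum of its arguments and ⊗ takes their sum. Working out the expression (((-1 ⊗ 1) ⊕ (1 ⊕ 10)) ⊗ ((-2 ⊕ 3) ⊗ (4 ⊕ 6))) gives 2.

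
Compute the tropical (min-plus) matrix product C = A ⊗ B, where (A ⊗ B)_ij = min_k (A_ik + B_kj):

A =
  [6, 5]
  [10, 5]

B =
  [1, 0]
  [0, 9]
A ⊗ B =
  [5, 6]
  [5, 10]

Apply the min-plus product entry-by-entry:
  C[0][0] = min over k of (A[0][0] + B[0][0] = 6 + 1 = 7, A[0][1] + B[1][0] = 5 + 0 = 5) = 5 (attained at k = 1)
  C[0][1] = min over k of (A[0][0] + B[0][1] = 6 + 0 = 6, A[0][1] + B[1][1] = 5 + 9 = 14) = 6 (attained at k = 0)
  C[1][0] = min over k of (A[1][0] + B[0][0] = 10 + 1 = 11, A[1][1] + B[1][0] = 5 + 0 = 5) = 5 (attained at k = 1)
  C[1][1] = min over k of (A[1][0] + B[0][1] = 10 + 0 = 10, A[1][1] + B[1][1] = 5 + 9 = 14) = 10 (attained at k = 0)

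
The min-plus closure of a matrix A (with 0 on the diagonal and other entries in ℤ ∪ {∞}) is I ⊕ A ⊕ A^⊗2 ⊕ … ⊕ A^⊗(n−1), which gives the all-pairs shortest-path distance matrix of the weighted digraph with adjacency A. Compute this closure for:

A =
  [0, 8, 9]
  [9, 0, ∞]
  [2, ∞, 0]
Closure =
  [0, 8, 9]
  [9, 0, 18]
  [2, 10, 0]

This is the Floyd-Warshall all-pairs shortest-path computation. For each intermediate vertex k = 0, 1, …, 2, update dist[i][j] ← min(dist[i][j], dist[i][k] + dist[k][j]). The final matrix gives, for each (i, j), the minimum total weight of any directed path from i to j (possibly empty when i = j).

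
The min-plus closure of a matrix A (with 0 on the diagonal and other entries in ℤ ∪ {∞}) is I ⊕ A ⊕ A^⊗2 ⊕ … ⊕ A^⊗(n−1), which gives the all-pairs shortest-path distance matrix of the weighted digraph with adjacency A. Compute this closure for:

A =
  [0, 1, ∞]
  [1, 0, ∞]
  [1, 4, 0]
Closure =
  [0, 1, ∞]
  [1, 0, ∞]
  [1, 2, 0]

This is the Floyd-Warshall all-pairs shortest-path computation. For each intermediate vertex k = 0, 1, …, 2, update dist[i][j] ← min(dist[i][j], dist[i][k] + dist[k][j]). The final matrix gives, for each (i, j), the minimum total weight of any directed path from i to j (possibly empty when i = j).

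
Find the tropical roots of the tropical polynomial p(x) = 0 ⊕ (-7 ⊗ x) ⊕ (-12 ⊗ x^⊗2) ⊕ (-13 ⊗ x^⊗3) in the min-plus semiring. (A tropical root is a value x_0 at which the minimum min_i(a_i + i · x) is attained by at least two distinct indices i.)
Roots: {1, 5, 7}

Each tropical root is a break point of the lower envelope of the lines y = a_i + i · x (there are 4 lines, with slopes 0, 1, ..., 3). Only the lines that attain the minimum somewhere contribute to roots; other lines are dominated. Here the surviving (envelope) indices are i = 3, i = 2, i = 1, i = 0.
Intersections between consecutive envelope lines give the roots: for adjacent envelope indices i < j the intersection is x = (a_i − a_j) / (j − i). Reading off the sorted break points: {1, 5, 7}.
Verification: at each break x_0, at least two indices attain the minimum of min_i(a_i + i · x_0).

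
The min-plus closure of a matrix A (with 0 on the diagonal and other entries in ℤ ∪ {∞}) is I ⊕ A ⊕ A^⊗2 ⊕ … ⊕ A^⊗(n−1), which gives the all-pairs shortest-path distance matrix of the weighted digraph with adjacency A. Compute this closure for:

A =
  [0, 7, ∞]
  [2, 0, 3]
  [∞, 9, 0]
Closure =
  [0, 7, 10]
  [2, 0, 3]
  [11, 9, 0]

This is the Floyd-Warshall all-pairs shortest-path computation. For each intermediate vertex k = 0, 1, …, 2, update dist[i][j] ← min(dist[i][j], dist[i][k] + dist[k][j]). The final matrix gives, for each (i, j), the minimum total weight of any directed path from i to j (possibly empty when i = j).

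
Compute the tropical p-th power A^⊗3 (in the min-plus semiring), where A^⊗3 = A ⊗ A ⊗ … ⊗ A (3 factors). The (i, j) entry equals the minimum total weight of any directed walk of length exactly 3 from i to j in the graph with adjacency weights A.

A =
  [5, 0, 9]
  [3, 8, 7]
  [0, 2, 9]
A^⊗3 =
  [7, 3, 12]
  [6, 7, 10]
  [3, 5, 7]

Each entry (A^⊗3)_ij equals the minimum over all length-3 walks i = v_0 → v_1 → … → v_3 = j of Σ_t A[v_t][v_{t+1}]. For example, for (i, j) = (0, 2) we minimise over 9 possible intermediate vertex sequences; the minimum is 12, attained along the walk 0 → 0 → 1 → 2.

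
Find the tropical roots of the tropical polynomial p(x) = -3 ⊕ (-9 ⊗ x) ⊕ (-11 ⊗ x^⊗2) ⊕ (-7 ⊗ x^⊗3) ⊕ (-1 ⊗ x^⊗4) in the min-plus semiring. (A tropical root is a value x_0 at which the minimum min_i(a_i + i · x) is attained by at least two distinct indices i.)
Roots: {-6, -4, 2, 6}

Each tropical root is a break point of the lower envelope of the lines y = a_i + i · x (there are 5 lines, with slopes 0, 1, ..., 4). Only the lines that attain the minimum somewhere contribute to roots; other lines are dominated. Here the surviving (envelope) indices are i = 4, i = 3, i = 2, i = 1, i = 0.
Intersections between consecutive envelope lines give the roots: for adjacent envelope indices i < j the intersection is x = (a_i − a_j) / (j − i). Reading off the sorted break points: {-6, -4, 2, 6}.
Verification: at each break x_0, at least two indices attain the minimum of min_i(a_i + i · x_0).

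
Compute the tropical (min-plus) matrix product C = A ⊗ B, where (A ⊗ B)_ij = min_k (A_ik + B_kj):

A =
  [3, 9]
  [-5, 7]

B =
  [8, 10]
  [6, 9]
A ⊗ B =
  [11, 13]
  [3, 5]

Apply the min-plus product entry-by-entry:
  C[0][0] = min over k of (A[0][0] + B[0][0] = 3 + 8 = 11, A[0][1] + B[1][0] = 9 + 6 = 15) = 11 (attained at k = 0)
  C[0][1] = min over k of (A[0][0] + B[0][1] = 3 + 10 = 13, A[0][1] + B[1][1] = 9 + 9 = 18) = 13 (attained at k = 0)
  C[1][0] = min over k of (A[1][0] + B[0][0] = -5 + 8 = 3, A[1][1] + B[1][0] = 7 + 6 = 13) = 3 (attained at k = 0)
  C[1][1] = min over k of (A[1][0] + B[0][1] = -5 + 10 = 5, A[1][1] + B[1][1] = 7 + 9 = 16) = 5 (attained at k = 0)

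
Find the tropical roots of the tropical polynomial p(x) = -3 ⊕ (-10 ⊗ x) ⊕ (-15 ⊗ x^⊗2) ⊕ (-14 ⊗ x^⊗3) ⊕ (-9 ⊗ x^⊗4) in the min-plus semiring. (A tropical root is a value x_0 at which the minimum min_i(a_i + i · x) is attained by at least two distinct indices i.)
Roots: {-5, -1, 5, 7}

Each tropical root is a break point of the lower envelope of the lines y = a_i + i · x (there are 5 lines, with slopes 0, 1, ..., 4). Only the lines that attain the minimum somewhere contribute to roots; other lines are dominated. Here the surviving (envelope) indices are i = 4, i = 3, i = 2, i = 1, i = 0.
Intersections between consecutive envelope lines give the roots: for adjacent envelope indices i < j the intersection is x = (a_i − a_j) / (j − i). Reading off the sorted break points: {-5, -1, 5, 7}.
Verification: at each break x_0, at least two indices attain the minimum of min_i(a_i + i · x_0).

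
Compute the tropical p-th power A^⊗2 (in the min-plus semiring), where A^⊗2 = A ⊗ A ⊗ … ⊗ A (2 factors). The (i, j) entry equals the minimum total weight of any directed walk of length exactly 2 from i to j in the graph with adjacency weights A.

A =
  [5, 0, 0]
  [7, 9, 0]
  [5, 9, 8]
A^⊗2 =
  [5, 5, 0]
  [5, 7, 7]
  [10, 5, 5]

Each entry (A^⊗2)_ij equals the minimum over all length-2 walks i = v_0 → v_1 → … → v_2 = j of Σ_t A[v_t][v_{t+1}]. For example, for (i, j) = (0, 2) we minimise over 3 possible intermediate vertex sequences; the minimum is 0, attained along the walk 0 → 1 → 2.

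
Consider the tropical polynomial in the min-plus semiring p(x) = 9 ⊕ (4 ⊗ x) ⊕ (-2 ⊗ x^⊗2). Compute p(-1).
p(-1) = -4

A tropical monomial a ⊗ x^⊗i evaluates to a + i · x. Evaluating each term at x = -1:
  Term 0 contributes 9 + 0 · -1 = 9
  Term 1 contributes 4 + 1 · -1 = 3
  Term 2 contributes -2 + 2 · -1 = -4
p(-1) = ⊕ of these = min[9, 3, -4] = -4.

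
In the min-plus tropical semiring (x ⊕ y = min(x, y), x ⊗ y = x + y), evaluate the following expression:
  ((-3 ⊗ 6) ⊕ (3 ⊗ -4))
((-3 ⊗ 6) ⊕ (3 ⊗ -4)) = -1

Expand innermost to outermost. Recall ⊕ takes the minimum of its arguments and ⊗ takes their sum. Working out the expression ((-3 ⊗ 6) ⊕ (3 ⊗ -4)) gives -1.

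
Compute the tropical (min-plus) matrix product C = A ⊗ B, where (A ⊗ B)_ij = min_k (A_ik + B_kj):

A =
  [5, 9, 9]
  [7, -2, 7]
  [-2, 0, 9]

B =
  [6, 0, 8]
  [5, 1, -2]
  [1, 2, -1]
A ⊗ B =
  [10, 5, 7]
  [3, -1, -4]
  [4, -2, -2]

Apply the min-plus product entry-by-entry:
  C[0][0] = min over k of (A[0][0] + B[0][0] = 5 + 6 = 11, A[0][1] + B[1][0] = 9 + 5 = 14, A[0][2] + B[2][0] = 9 + 1 = 10) = 10 (attained at k = 2)
  C[0][1] = min over k of (A[0][0] + B[0][1] = 5 + 0 = 5, A[0][1] + B[1][1] = 9 + 1 = 10, A[0][2] + B[2][1] = 9 + 2 = 11) = 5 (attained at k = 0)
  C[0][2] = min over k of (A[0][0] + B[0][2] = 5 + 8 = 13, A[0][1] + B[1][2] = 9 + -2 = 7, A[0][2] + B[2][2] = 9 + -1 = 8) = 7 (attained at k = 1)
  C[1][0] = min over k of (A[1][0] + B[0][0] = 7 + 6 = 13, A[1][1] + B[1][0] = -2 + 5 = 3, A[1][2] + B[2][0] = 7 + 1 = 8) = 3 (attained at k = 1)
  C[1][1] = min over k of (A[1][0] + B[0][1] = 7 + 0 = 7, A[1][1] + B[1][1] = -2 + 1 = -1, A[1][2] + B[2][1] = 7 + 2 = 9) = -1 (attained at k = 1)
  C[1][2] = min over k of (A[1][0] + B[0][2] = 7 + 8 = 15, A[1][1] + B[1][2] = -2 + -2 = -4, A[1][2] + B[2][2] = 7 + -1 = 6) = -4 (attained at k = 1)
  C[2][0] = min over k of (A[2][0] + B[0][0] = -2 + 6 = 4, A[2][1] + B[1][0] = 0 + 5 = 5, A[2][2] + B[2][0] = 9 + 1 = 10) = 4 (attained at k = 0)
  C[2][1] = min over k of (A[2][0] + B[0][1] = -2 + 0 = -2, A[2][1] + B[1][1] = 0 + 1 = 1, A[2][2] + B[2][1] = 9 + 2 = 11) = -2 (attained at k = 0)
  C[2][2] = min over k of (A[2][0] + B[0][2] = -2 + 8 = 6, A[2][1] + B[1][2] = 0 + -2 = -2, A[2][2] + B[2][2] = 9 + -1 = 8) = -2 (attained at k = 1)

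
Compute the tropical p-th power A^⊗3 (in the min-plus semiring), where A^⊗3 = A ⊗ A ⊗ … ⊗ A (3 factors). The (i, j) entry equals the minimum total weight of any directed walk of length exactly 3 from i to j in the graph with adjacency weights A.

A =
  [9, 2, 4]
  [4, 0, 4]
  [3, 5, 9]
A^⊗3 =
  [6, 2, 6]
  [4, 0, 4]
  [9, 5, 9]

Each entry (A^⊗3)_ij equals the minimum over all length-3 walks i = v_0 → v_1 → … → v_3 = j of Σ_t A[v_t][v_{t+1}]. For example, for (i, j) = (0, 2) we minimise over 9 possible intermediate vertex sequences; the minimum is 6, attained along the walk 0 → 1 → 1 → 2.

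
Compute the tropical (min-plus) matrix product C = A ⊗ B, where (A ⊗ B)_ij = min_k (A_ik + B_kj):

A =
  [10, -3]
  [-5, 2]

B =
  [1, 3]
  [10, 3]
A ⊗ B =
  [7, 0]
  [-4, -2]

Apply the min-plus product entry-by-entry:
  C[0][0] = min over k of (A[0][0] + B[0][0] = 10 + 1 = 11, A[0][1] + B[1][0] = -3 + 10 = 7) = 7 (attained at k = 1)
  C[0][1] = min over k of (A[0][0] + B[0][1] = 10 + 3 = 13, A[0][1] + B[1][1] = -3 + 3 = 0) = 0 (attained at k = 1)
  C[1][0] = min over k of (A[1][0] + B[0][0] = -5 + 1 = -4, A[1][1] + B[1][0] = 2 + 10 = 12) = -4 (attained at k = 0)
  C[1][1] = min over k of (A[1][0] + B[0][1] = -5 + 3 = -2, A[1][1] + B[1][1] = 2 + 3 = 5) = -2 (attained at k = 0)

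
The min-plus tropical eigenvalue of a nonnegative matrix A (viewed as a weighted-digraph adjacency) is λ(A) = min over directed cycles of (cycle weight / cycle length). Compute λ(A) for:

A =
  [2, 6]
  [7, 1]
λ(A) = 1

Enumerate directed cycles and compute their means (weight / length). Sample:
  cycle 0 → 0: weight = 2, length = 1, mean = 2/1 ≈ 2.000
  cycle 1 → 1: weight = 1, length = 1, mean = 1/1 ≈ 1.000
  cycle 0 → 1 → 0: weight = 13, length = 2, mean = 13/2 ≈ 6.500
  cycle 1 → 0 → 1: weight = 13, length = 2, mean = 13/2 ≈ 6.500
Minimum mean = 1.000, attained e.g. along the cycle 1 → 1 with weight 1 and length 1. So λ(A) = 1/1 = 1.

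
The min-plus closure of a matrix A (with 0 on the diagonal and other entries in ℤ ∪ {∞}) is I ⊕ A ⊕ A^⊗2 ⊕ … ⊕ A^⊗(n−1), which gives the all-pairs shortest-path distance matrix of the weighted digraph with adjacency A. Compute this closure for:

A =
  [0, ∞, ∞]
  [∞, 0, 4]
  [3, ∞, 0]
Closure =
  [0, ∞, ∞]
  [7, 0, 4]
  [3, ∞, 0]

This is the Floyd-Warshall all-pairs shortest-path computation. For each intermediate vertex k = 0, 1, …, 2, update dist[i][j] ← min(dist[i][j], dist[i][k] + dist[k][j]). The final matrix gives, for each (i, j), the minimum total weight of any directed path from i to j (possibly empty when i = j).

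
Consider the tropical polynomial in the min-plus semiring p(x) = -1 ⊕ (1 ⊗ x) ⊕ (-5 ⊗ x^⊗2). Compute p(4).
p(4) = -1

A tropical monomial a ⊗ x^⊗i evaluates to a + i · x. Evaluating each term at x = 4:
  Term 0 contributes -1 + 0 · 4 = -1
  Term 1 contributes 1 + 1 · 4 = 5
  Term 2 contributes -5 + 2 · 4 = 3
p(4) = ⊕ of these = min[-1, 5, 3] = -1.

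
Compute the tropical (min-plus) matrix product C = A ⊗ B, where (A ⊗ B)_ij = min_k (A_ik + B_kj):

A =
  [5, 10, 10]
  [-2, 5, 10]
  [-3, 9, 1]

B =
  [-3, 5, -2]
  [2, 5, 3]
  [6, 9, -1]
A ⊗ B =
  [2, 10, 3]
  [-5, 3, -4]
  [-6, 2, -5]

Apply the min-plus product entry-by-entry:
  C[0][0] = min over k of (A[0][0] + B[0][0] = 5 + -3 = 2, A[0][1] + B[1][0] = 10 + 2 = 12, A[0][2] + B[2][0] = 10 + 6 = 16) = 2 (attained at k = 0)
  C[0][1] = min over k of (A[0][0] + B[0][1] = 5 + 5 = 10, A[0][1] + B[1][1] = 10 + 5 = 15, A[0][2] + B[2][1] = 10 + 9 = 19) = 10 (attained at k = 0)
  C[0][2] = min over k of (A[0][0] + B[0][2] = 5 + -2 = 3, A[0][1] + B[1][2] = 10 + 3 = 13, A[0][2] + B[2][2] = 10 + -1 = 9) = 3 (attained at k = 0)
  C[1][0] = min over k of (A[1][0] + B[0][0] = -2 + -3 = -5, A[1][1] + B[1][0] = 5 + 2 = 7, A[1][2] + B[2][0] = 10 + 6 = 16) = -5 (attained at k = 0)
  C[1][1] = min over k of (A[1][0] + B[0][1] = -2 + 5 = 3, A[1][1] + B[1][1] = 5 + 5 = 10, A[1][2] + B[2][1] = 10 + 9 = 19) = 3 (attained at k = 0)
  C[1][2] = min over k of (A[1][0] + B[0][2] = -2 + -2 = -4, A[1][1] + B[1][2] = 5 + 3 = 8, A[1][2] + B[2][2] = 10 + -1 = 9) = -4 (attained at k = 0)
  C[2][0] = min over k of (A[2][0] + B[0][0] = -3 + -3 = -6, A[2][1] + B[1][0] = 9 + 2 = 11, A[2][2] + B[2][0] = 1 + 6 = 7) = -6 (attained at k = 0)
  C[2][1] = min over k of (A[2][0] + B[0][1] = -3 + 5 = 2, A[2][1] + B[1][1] = 9 + 5 = 14, A[2][2] + B[2][1] = 1 + 9 = 10) = 2 (attained at k = 0)
  C[2][2] = min over k of (A[2][0] + B[0][2] = -3 + -2 = -5, A[2][1] + B[1][2] = 9 + 3 = 12, A[2][2] + B[2][2] = 1 + -1 = 0) = -5 (attained at k = 0)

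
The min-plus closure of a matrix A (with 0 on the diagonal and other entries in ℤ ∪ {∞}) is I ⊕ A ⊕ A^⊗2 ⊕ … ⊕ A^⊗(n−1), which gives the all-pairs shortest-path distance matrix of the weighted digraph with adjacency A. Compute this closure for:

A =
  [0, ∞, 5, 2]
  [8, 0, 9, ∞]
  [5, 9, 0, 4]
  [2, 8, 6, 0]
Closure =
  [0, 10, 5, 2]
  [8, 0, 9, 10]
  [5, 9, 0, 4]
  [2, 8, 6, 0]

This is the Floyd-Warshall all-pairs shortest-path computation. For each intermediate vertex k = 0, 1, …, 3, update dist[i][j] ← min(dist[i][j], dist[i][k] + dist[k][j]). The final matrix gives, for each (i, j), the minimum total weight of any directed path from i to j (possibly empty when i = j).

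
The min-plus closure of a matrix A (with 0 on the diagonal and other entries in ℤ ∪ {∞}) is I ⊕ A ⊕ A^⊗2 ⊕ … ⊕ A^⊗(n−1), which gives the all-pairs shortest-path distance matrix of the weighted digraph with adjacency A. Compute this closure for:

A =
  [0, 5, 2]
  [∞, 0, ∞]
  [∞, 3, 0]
Closure =
  [0, 5, 2]
  [∞, 0, ∞]
  [∞, 3, 0]

This is the Floyd-Warshall all-pairs shortest-path computation. For each intermediate vertex k = 0, 1, …, 2, update dist[i][j] ← min(dist[i][j], dist[i][k] + dist[k][j]). The final matrix gives, for each (i, j), the minimum total weight of any directed path from i to j (possibly empty when i = j).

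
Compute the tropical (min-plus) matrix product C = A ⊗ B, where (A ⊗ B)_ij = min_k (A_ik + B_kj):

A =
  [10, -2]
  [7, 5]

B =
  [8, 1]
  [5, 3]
A ⊗ B =
  [3, 1]
  [10, 8]

Apply the min-plus product entry-by-entry:
  C[0][0] = min over k of (A[0][0] + B[0][0] = 10 + 8 = 18, A[0][1] + B[1][0] = -2 + 5 = 3) = 3 (attained at k = 1)
  C[0][1] = min over k of (A[0][0] + B[0][1] = 10 + 1 = 11, A[0][1] + B[1][1] = -2 + 3 = 1) = 1 (attained at k = 1)
  C[1][0] = min over k of (A[1][0] + B[0][0] = 7 + 8 = 15, A[1][1] + B[1][0] = 5 + 5 = 10) = 10 (attained at k = 1)
  C[1][1] = min over k of (A[1][0] + B[0][1] = 7 + 1 = 8, A[1][1] + B[1][1] = 5 + 3 = 8) = 8 (attained at k = 0)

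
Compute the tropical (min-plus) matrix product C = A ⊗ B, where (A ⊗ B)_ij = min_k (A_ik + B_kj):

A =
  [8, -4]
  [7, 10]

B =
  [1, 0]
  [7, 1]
A ⊗ B =
  [3, -3]
  [8, 7]

Apply the min-plus product entry-by-entry:
  C[0][0] = min over k of (A[0][0] + B[0][0] = 8 + 1 = 9, A[0][1] + B[1][0] = -4 + 7 = 3) = 3 (attained at k = 1)
  C[0][1] = min over k of (A[0][0] + B[0][1] = 8 + 0 = 8, A[0][1] + B[1][1] = -4 + 1 = -3) = -3 (attained at k = 1)
  C[1][0] = min over k of (A[1][0] + B[0][0] = 7 + 1 = 8, A[1][1] + B[1][0] = 10 + 7 = 17) = 8 (attained at k = 0)
  C[1][1] = min over k of (A[1][0] + B[0][1] = 7 + 0 = 7, A[1][1] + B[1][1] = 10 + 1 = 11) = 7 (attained at k = 0)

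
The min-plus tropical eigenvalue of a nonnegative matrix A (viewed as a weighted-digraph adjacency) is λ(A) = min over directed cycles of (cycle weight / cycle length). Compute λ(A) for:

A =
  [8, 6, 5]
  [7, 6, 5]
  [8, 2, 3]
λ(A) = 3

Enumerate directed cycles and compute their means (weight / length). Sample:
  cycle 0 → 0: weight = 8, length = 1, mean = 8/1 ≈ 8.000
  cycle 1 → 1: weight = 6, length = 1, mean = 6/1 ≈ 6.000
  cycle 2 → 2: weight = 3, length = 1, mean = 3/1 ≈ 3.000
  cycle 0 → 1 → 0: weight = 13, length = 2, mean = 13/2 ≈ 6.500
  cycle 0 → 2 → 0: weight = 13, length = 2, mean = 13/2 ≈ 6.500
  cycle 1 → 0 → 1: weight = 13, length = 2, mean = 13/2 ≈ 6.500
Minimum mean = 3.000, attained e.g. along the cycle 2 → 2 with weight 3 and length 1. So λ(A) = 3/1 = 3.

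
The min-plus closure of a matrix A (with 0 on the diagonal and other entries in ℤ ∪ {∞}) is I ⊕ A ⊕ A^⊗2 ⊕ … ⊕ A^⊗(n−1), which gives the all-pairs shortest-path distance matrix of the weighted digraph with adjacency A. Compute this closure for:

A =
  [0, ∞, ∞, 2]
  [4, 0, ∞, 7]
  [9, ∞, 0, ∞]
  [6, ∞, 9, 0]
Closure =
  [0, ∞, 11, 2]
  [4, 0, 15, 6]
  [9, ∞, 0, 11]
  [6, ∞, 9, 0]

This is the Floyd-Warshall all-pairs shortest-path computation. For each intermediate vertex k = 0, 1, …, 3, update dist[i][j] ← min(dist[i][j], dist[i][k] + dist[k][j]). The final matrix gives, for each (i, j), the minimum total weight of any directed path from i to j (possibly empty when i = j).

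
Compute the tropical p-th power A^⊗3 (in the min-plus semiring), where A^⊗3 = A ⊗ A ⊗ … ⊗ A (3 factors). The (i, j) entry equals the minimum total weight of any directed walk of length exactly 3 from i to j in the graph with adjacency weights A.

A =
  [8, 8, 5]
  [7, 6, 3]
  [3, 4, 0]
A^⊗3 =
  [8, 9, 5]
  [6, 7, 3]
  [3, 4, 0]

Each entry (A^⊗3)_ij equals the minimum over all length-3 walks i = v_0 → v_1 → … → v_3 = j of Σ_t A[v_t][v_{t+1}]. For example, for (i, j) = (0, 2) we minimise over 9 possible intermediate vertex sequences; the minimum is 5, attained along the walk 0 → 2 → 2 → 2.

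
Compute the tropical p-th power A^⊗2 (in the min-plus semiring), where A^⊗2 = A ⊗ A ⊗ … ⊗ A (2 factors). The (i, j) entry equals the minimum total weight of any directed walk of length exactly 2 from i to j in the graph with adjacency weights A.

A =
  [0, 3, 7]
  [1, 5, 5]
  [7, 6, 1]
A^⊗2 =
  [0, 3, 7]
  [1, 4, 6]
  [7, 7, 2]

Each entry (A^⊗2)_ij equals the minimum over all length-2 walks i = v_0 → v_1 → … → v_2 = j of Σ_t A[v_t][v_{t+1}]. For example, for (i, j) = (0, 2) we minimise over 3 possible intermediate vertex sequences; the minimum is 7, attained along the walk 0 → 0 → 2.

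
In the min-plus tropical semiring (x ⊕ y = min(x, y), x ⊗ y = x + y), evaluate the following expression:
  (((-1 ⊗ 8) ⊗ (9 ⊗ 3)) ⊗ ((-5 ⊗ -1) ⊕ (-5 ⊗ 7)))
(((-1 ⊗ 8) ⊗ (9 ⊗ 3)) ⊗ ((-5 ⊗ -1) ⊕ (-5 ⊗ 7))) = 13

Expand innermost to outermost. Recall ⊕ takes the minimum of its arguments and ⊗ takes their sum. Working out the expression (((-1 ⊗ 8) ⊗ (9 ⊗ 3)) ⊗ ((-5 ⊗ -1) ⊕ (-5 ⊗ 7))) gives 13.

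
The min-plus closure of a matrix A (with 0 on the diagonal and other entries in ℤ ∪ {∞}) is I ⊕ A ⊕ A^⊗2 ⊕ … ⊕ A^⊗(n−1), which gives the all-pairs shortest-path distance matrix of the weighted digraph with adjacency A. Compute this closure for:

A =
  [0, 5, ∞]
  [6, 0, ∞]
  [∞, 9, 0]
Closure =
  [0, 5, ∞]
  [6, 0, ∞]
  [15, 9, 0]

This is the Floyd-Warshall all-pairs shortest-path computation. For each intermediate vertex k = 0, 1, …, 2, update dist[i][j] ← min(dist[i][j], dist[i][k] + dist[k][j]). The final matrix gives, for each (i, j), the minimum total weight of any directed path from i to j (possibly empty when i = j).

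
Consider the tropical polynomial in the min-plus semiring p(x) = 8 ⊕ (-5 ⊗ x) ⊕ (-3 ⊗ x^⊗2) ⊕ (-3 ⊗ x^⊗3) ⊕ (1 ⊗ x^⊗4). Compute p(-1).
p(-1) = -6

A tropical monomial a ⊗ x^⊗i evaluates to a + i · x. Evaluating each term at x = -1:
  Term 0 contributes 8 + 0 · -1 = 8
  Term 1 contributes -5 + 1 · -1 = -6
  Term 2 contributes -3 + 2 · -1 = -5
  Term 3 contributes -3 + 3 · -1 = -6
  Term 4 contributes 1 + 4 · -1 = -3
p(-1) = ⊕ of these = min[8, -6, -5, -6, -3] = -6.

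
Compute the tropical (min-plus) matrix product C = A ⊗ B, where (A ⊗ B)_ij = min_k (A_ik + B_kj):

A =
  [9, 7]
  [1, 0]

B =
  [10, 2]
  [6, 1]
A ⊗ B =
  [13, 8]
  [6, 1]

Apply the min-plus product entry-by-entry:
  C[0][0] = min over k of (A[0][0] + B[0][0] = 9 + 10 = 19, A[0][1] + B[1][0] = 7 + 6 = 13) = 13 (attained at k = 1)
  C[0][1] = min over k of (A[0][0] + B[0][1] = 9 + 2 = 11, A[0][1] + B[1][1] = 7 + 1 = 8) = 8 (attained at k = 1)
  C[1][0] = min over k of (A[1][0] + B[0][0] = 1 + 10 = 11, A[1][1] + B[1][0] = 0 + 6 = 6) = 6 (attained at k = 1)
  C[1][1] = min over k of (A[1][0] + B[0][1] = 1 + 2 = 3, A[1][1] + B[1][1] = 0 + 1 = 1) = 1 (attained at k = 1)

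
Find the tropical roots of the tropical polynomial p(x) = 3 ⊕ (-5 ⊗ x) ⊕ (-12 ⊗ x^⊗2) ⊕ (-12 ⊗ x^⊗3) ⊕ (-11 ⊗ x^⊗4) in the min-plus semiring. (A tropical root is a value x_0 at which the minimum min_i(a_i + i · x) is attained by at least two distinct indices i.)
Roots: {-1, 0, 7, 8}

Each tropical root is a break point of the lower envelope of the lines y = a_i + i · x (there are 5 lines, with slopes 0, 1, ..., 4). Only the lines that attain the minimum somewhere contribute to roots; other lines are dominated. Here the surviving (envelope) indices are i = 4, i = 3, i = 2, i = 1, i = 0.
Intersections between consecutive envelope lines give the roots: for adjacent envelope indices i < j the intersection is x = (a_i − a_j) / (j − i). Reading off the sorted break points: {-1, 0, 7, 8}.
Verification: at each break x_0, at least two indices attain the minimum of min_i(a_i + i · x_0).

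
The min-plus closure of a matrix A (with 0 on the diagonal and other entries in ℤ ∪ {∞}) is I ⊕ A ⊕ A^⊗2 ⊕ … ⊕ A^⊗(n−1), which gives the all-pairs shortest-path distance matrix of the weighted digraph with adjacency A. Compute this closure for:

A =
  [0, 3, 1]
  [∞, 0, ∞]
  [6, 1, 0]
Closure =
  [0, 2, 1]
  [∞, 0, ∞]
  [6, 1, 0]

This is the Floyd-Warshall all-pairs shortest-path computation. For each intermediate vertex k = 0, 1, …, 2, update dist[i][j] ← min(dist[i][j], dist[i][k] + dist[k][j]). The final matrix gives, for each (i, j), the minimum total weight of any directed path from i to j (possibly empty when i = j).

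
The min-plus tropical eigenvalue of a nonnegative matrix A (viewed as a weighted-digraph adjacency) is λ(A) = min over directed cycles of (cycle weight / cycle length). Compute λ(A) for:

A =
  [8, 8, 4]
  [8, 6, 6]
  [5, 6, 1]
λ(A) = 1

Enumerate directed cycles and compute their means (weight / length). Sample:
  cycle 0 → 0: weight = 8, length = 1, mean = 8/1 ≈ 8.000
  cycle 1 → 1: weight = 6, length = 1, mean = 6/1 ≈ 6.000
  cycle 2 → 2: weight = 1, length = 1, mean = 1/1 ≈ 1.000
  cycle 0 → 1 → 0: weight = 16, length = 2, mean = 16/2 ≈ 8.000
  cycle 0 → 2 → 0: weight = 9, length = 2, mean = 9/2 ≈ 4.500
  cycle 1 → 0 → 1: weight = 16, length = 2, mean = 16/2 ≈ 8.000
Minimum mean = 1.000, attained e.g. along the cycle 2 → 2 with weight 1 and length 1. So λ(A) = 1/1 = 1.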